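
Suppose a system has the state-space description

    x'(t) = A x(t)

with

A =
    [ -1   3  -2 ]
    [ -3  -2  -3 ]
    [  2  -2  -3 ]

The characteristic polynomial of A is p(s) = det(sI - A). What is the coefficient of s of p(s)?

Expand det(sI - A) for the 3×3 matrix.
p(s) = s^3 + 6s^2 + 18s + 65.
(Check: constant term = det(-A) = (-1)^3 det A = 65; coefficient of s^2 = -tr A = 6.)
The coefficient of s is 18.

18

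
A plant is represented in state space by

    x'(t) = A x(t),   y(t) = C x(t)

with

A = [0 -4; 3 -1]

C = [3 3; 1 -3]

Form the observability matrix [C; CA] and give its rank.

CA = [[9, -15], [-9, -1]]
Observability matrix O = [C; CA] = [[3, 3], [1, -3], [9, -15], [-9, -1]]
Take the 2×2 submatrix of O formed by rows 1, 2: [[3, 3], [1, -3]]. Its determinant is 3·(-3) - 3·1 = -9 - 3 = -12 ≠ 0.
So rank(O) ≥ 2; since O has 2 columns, rank(O) = 2.
rank(O) = 2 = n, so the pair (A, C) is completely observable.

2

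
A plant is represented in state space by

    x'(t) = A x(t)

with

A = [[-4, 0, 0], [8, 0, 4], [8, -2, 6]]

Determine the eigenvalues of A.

det(sI - A) = s^3 - (tr A)s^2 + (M11 + M22 + M33)s - det A, where Mii is the 2×2 principal minor of A obtained by deleting row i and column i.
tr A = (-4) + 0 + 6 = 2; M11 = 0·6 - 4·(-2) = 0 - (-8) = 8; M22 = (-4)·6 - 0·8 = -24 - 0 = -24; M33 = (-4)·0 - 0·8 = 0 - 0 = 0; sum of minors = -16.
det A = (-4)·(0·6 - 4·(-2)) - 0·(8·6 - 4·8) + 0·(8·(-2) - 0·8) = (-4)·8 - 0·16 + 0·(-16) = -32.
So p(s) = det(sI - A) = s^3 - 2s^2 - 16s + 32.
Rational-root test: any integer root divides 32. Testing small divisors, s = 2 works: p(2) = 8 + (-8) + (-32) + 32 = 0, so (s - 2) is a factor.
Dividing, p(s) = (s - 2)(s^2 - 16).
Factor s^2 - 16: two numbers with sum 0 and product -16 are 4 and -4, so s^2 - 16 = (s - 4)(s + 4).
Hence p(s) = (s - 4) (s - 2) (s + 4), with roots -4, 2, 4.
At least one eigenvalue has non-negative real part, so the system is not asymptotically stable.

-4, 2, 4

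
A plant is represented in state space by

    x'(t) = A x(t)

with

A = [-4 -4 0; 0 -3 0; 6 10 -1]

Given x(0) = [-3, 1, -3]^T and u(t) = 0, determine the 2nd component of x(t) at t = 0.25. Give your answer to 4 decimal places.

0.4724

det(sI - A) = s^3 - (tr A)s^2 + (M11 + M22 + M33)s - det A, where Mii is the 2×2 principal minor of A obtained by deleting row i and column i.
tr A = (-4) + (-3) + (-1) = -8; M11 = (-3)·(-1) - 0·10 = 3 - 0 = 3; M22 = (-4)·(-1) - 0·6 = 4 - 0 = 4; M33 = (-4)·(-3) - (-4)·0 = 12 - 0 = 12; sum of minors = 19.
det A = (-4)·((-3)·(-1) - 0·10) - (-4)·(0·(-1) - 0·6) + 0·(0·10 - (-3)·6) = (-4)·3 - (-4)·0 + 0·18 = -12.
So p(s) = det(sI - A) = s^3 + 8s^2 + 19s + 12.
Rational-root test: any integer root divides 12. Testing small divisors, s = -1 works: p(-1) = -1 + 8 + (-19) + 12 = 0, so (s + 1) is a factor.
Dividing, p(s) = (s + 1)(s^2 + 7s + 12).
Factor s^2 + 7s + 12: two numbers with sum -7 and product 12 are -3 and -4, so s^2 + 7s + 12 = (s + 3)(s + 4).
Hence p(s) = (s + 1) (s + 3) (s + 4), with roots -4, -3, -1.
The eigenvalues -4, -3, -1 are distinct and real, so A is diagonalisable and x(t) = e^{At} x(0) = V diag(e^{λ_i t}) V^{-1} x(0), where the columns of V are the eigenvectors.
λ = -4: A - (-4)I = [[0, -4, 0], [0, 1, 0], [6, 10, 3]]. v must be orthogonal to every row; (row 1) × (row 3) = [-12, 0, 24], so take v_1 = [-1, 0, 2]^T.
λ = -3: A - (-3)I = [[-1, -4, 0], [0, 0, 0], [6, 10, 2]]. v must be orthogonal to every row; (row 1) × (row 3) = [-8, 2, 14], so take v_2 = [-4, 1, 7]^T.
λ = -1: A - (-1)I = [[-3, -4, 0], [0, -2, 0], [6, 10, 0]]. v must be orthogonal to every row; (row 1) × (row 2) = [0, 0, 6], so take v_3 = [0, 0, 1]^T.
V = [v_1 v_2 v_3] = [[-1, -4, 0], [0, 1, 0], [2, 7, 1]] has det V = -1, so V^{-1} = adj(V)/det V = [[-1, -4, 0], [0, 1, 0], [2, 1, 1]].
Modal coordinates z(0) = V^{-1} x(0): (-1)·(-3) + (-4)·1 + 0·(-3) = -1; 0·(-3) + 1·1 + 0·(-3) = 1; 2·(-3) + 1·1 + 1·(-3) = -8; so z(0) = [-1, 1, -8]^T.
x_2(t) = Σ_i (v_i)_2 · z_i(0) · e^{λ_i t} (row 2 of V times the modal terms).
x_2(0.25) = 0·(-1)·e^{-4·0.25} + 1·1·e^{-3·0.25} + 0·(-8)·e^{-1·0.25} = 0·0.367879 + 1·0.472367 + 0·0.778801 = 0.4724.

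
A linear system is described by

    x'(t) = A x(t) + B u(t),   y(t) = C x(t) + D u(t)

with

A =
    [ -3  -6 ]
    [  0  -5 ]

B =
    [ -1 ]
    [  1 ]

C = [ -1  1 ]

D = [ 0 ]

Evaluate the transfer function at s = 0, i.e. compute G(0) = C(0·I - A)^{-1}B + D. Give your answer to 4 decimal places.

G(0) = C(-A)^{-1}B + D = -C A^{-1} B + D.
det A = 15, so A^{-1} = (1/15)·adj(A) = [[-1/3, 2/5], [0, -1/5]]
A^{-1} B = [11/15, -1/5]^T
C A^{-1} B = -14/15
G(0) = D - C A^{-1} B = 0 - (-14/15) = 14/15 ≈ 0.9333

0.9333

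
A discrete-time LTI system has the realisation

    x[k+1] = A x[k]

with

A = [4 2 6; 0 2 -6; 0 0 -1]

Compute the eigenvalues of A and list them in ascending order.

det(zI - A) = z^3 - (tr A)z^2 + (M11 + M22 + M33)z - det A, where Mii is the 2×2 principal minor of A obtained by deleting row i and column i.
tr A = 4 + 2 + (-1) = 5; M11 = 2·(-1) - (-6)·0 = -2 - 0 = -2; M22 = 4·(-1) - 6·0 = -4 - 0 = -4; M33 = 4·2 - 2·0 = 8 - 0 = 8; sum of minors = 2.
det A = 4·(2·(-1) - (-6)·0) - 2·(0·(-1) - (-6)·0) + 6·(0·0 - 2·0) = 4·(-2) - 2·0 + 6·0 = -8.
So p(z) = det(zI - A) = z^3 - 5z^2 + 2z + 8.
Rational-root test: any integer root divides 8. Testing small divisors, z = -1 works: p(-1) = -1 + (-5) + (-2) + 8 = 0, so (z + 1) is a factor.
Dividing, p(z) = (z + 1)(z^2 - 6z + 8).
Factor z^2 - 6z + 8: two numbers with sum 6 and product 8 are 4 and 2, so z^2 - 6z + 8 = (z - 4)(z - 2).
Hence p(z) = (z - 4) (z - 2) (z + 1), with roots -1, 2, 4.

-1, 2, 4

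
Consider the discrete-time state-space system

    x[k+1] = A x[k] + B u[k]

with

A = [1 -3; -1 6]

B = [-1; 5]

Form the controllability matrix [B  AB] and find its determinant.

49

AB = [[-16], [31]]
Controllability matrix C = [B  AB] = [[-1, -16], [5, 31]]
det(C) = (-1)·31 - (-16)·5 = -31 - (-80) = 49
Since det(C) ≠ 0, rank(C) = 2 and the system is completely controllable.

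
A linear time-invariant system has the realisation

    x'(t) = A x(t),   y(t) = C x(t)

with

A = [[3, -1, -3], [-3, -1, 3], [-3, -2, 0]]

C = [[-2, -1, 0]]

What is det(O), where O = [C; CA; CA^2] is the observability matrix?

-117

CA = [[-3, 3, 3]]
CA^2 = [[-27, -6, 18]]
Observability matrix O = [C; CA; CA^2] = [[-2, -1, 0], [-3, 3, 3], [-27, -6, 18]]
Expanding along the first row, det(O) = (-2)·(3·18 - 3·(-6)) - (-1)·((-3)·18 - 3·(-27)) + 0·((-3)·(-6) - 3·(-27)) = (-2)·72 - (-1)·27 + 0·99 = -117
Since det(O) ≠ 0, rank(O) = 3 and the system is completely observable.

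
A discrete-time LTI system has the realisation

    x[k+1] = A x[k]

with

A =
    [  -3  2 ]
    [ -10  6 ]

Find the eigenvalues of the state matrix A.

1, 2

det(zI - A) = z^2 - (tr A)z + det A, with tr A = (-3) + 6 = 3 and det A = (-3)·6 - 2·(-10) = -18 - (-20) = 2.
So p(z) = det(zI - A) = z^2 - 3z + 2.
Factor z^2 - 3z + 2: two numbers with sum 3 and product 2 are 2 and 1, so z^2 - 3z + 2 = (z - 2)(z - 1).
Hence p(z) = (z - 2) (z - 1), with roots 1, 2.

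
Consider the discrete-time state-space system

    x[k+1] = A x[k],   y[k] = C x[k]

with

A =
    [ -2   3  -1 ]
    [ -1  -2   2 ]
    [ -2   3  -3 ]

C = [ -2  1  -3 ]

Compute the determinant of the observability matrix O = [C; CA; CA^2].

-1124

CA = [[9, -17, 13]]
CA^2 = [[-27, 100, -82]]
Observability matrix O = [C; CA; CA^2] = [[-2, 1, -3], [9, -17, 13], [-27, 100, -82]]
Expanding along the first row, det(O) = (-2)·((-17)·(-82) - 13·100) - 1·(9·(-82) - 13·(-27)) + (-3)·(9·100 - (-17)·(-27)) = (-2)·94 - 1·(-387) + (-3)·441 = -1124
Since det(O) ≠ 0, rank(O) = 3 and the system is completely observable.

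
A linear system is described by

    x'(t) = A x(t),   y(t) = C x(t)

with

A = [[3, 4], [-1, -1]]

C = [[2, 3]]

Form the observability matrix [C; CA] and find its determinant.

CA = [[3, 5]]
Observability matrix O = [C; CA] = [[2, 3], [3, 5]]
det(O) = 2·5 - 3·3 = 10 - 9 = 1
Since det(O) ≠ 0, rank(O) = 2 and the system is completely observable.

1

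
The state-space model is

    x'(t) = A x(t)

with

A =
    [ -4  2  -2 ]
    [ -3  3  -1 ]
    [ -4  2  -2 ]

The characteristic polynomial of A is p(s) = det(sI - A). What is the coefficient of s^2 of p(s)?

Expand det(sI - A) for the 3×3 matrix.
p(s) = s^3 + 3s^2 - 10s.
(Check: constant term = det(-A) = (-1)^3 det A = 0; coefficient of s^2 = -tr A = 3.)
The coefficient of s^2 is 3.

3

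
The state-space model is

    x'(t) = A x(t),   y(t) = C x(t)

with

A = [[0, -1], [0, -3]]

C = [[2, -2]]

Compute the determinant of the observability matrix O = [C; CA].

CA = [[0, 4]]
Observability matrix O = [C; CA] = [[2, -2], [0, 4]]
det(O) = 2·4 - (-2)·0 = 8 - 0 = 8
Since det(O) ≠ 0, rank(O) = 2 and the system is completely observable.

8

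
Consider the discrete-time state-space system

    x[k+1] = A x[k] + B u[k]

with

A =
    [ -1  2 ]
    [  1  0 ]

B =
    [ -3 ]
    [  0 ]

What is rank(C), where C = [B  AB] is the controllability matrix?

AB = [[3], [-3]]
Controllability matrix C = [B  AB] = [[-3, 3], [0, -3]]
det(C) = (-3)·(-3) - 3·0 = 9 - 0 = 9 ≠ 0, so rank(C) = 2.
rank(C) = 2 = n, so the pair (A, B) is completely controllable.

2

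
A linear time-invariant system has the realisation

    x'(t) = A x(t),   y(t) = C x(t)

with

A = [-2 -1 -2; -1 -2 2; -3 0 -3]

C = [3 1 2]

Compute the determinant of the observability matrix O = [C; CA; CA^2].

CA = [[-13, -5, -10]]
CA^2 = [[61, 23, 46]]
Observability matrix O = [C; CA; CA^2] = [[3, 1, 2], [-13, -5, -10], [61, 23, 46]]
Expanding along the first row, det(O) = 3·((-5)·46 - (-10)·23) - 1·((-13)·46 - (-10)·61) + 2·((-13)·23 - (-5)·61) = 3·0 - 1·12 + 2·6 = 0
Since det(O) = 0, rank(O) < 3 and the system is not completely observable.

0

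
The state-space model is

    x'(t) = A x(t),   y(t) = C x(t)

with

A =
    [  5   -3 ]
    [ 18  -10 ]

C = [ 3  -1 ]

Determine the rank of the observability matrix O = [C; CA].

CA = [[-3, 1]]
Observability matrix O = [C; CA] = [[3, -1], [-3, 1]]
Every row of O is a scalar multiple of row 1 = [3, -1] (multipliers 1, -1), so the rows span a one-dimensional space.
O ≠ 0, hence rank(O) = 1.
rank(O) = 1 < n = 2, so the pair (A, C) is not completely observable.

1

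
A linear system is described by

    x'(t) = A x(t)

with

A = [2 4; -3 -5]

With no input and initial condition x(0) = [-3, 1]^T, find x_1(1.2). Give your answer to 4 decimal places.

-1.9560

det(sI - A) = s^2 - (tr A)s + det A, with tr A = 2 + (-5) = -3 and det A = 2·(-5) - 4·(-3) = -10 - (-12) = 2.
So p(s) = det(sI - A) = s^2 + 3s + 2.
Factor s^2 + 3s + 2: two numbers with sum -3 and product 2 are -1 and -2, so s^2 + 3s + 2 = (s + 1)(s + 2).
Hence p(s) = (s + 1) (s + 2), with roots -2, -1.
The eigenvalues -2, -1 are distinct and real, so A is diagonalisable and x(t) = e^{At} x(0) = V diag(e^{λ_i t}) V^{-1} x(0), where the columns of V are the eigenvectors.
λ = -2: A - (-2)I = [[4, 4], [-3, -3]]. Row 1 gives 4·v1 + 4·v2 = 0, so take v_1 = [1, -1]^T.
λ = -1: A - (-1)I = [[3, 4], [-3, -4]]. Row 1 gives 3·v1 + 4·v2 = 0, so take v_2 = [4, -3]^T.
V = [v_1 v_2] = [[1, 4], [-1, -3]] has det V = 1, so V^{-1} = adj(V)/det V = [[-3, -4], [1, 1]].
Modal coordinates z(0) = V^{-1} x(0): (-3)·(-3) + (-4)·1 = 5; 1·(-3) + 1·1 = -2; so z(0) = [5, -2]^T.
x_1(t) = Σ_i (v_i)_1 · z_i(0) · e^{λ_i t} (row 1 of V times the modal terms).
x_1(1.2) = 1·5·e^{-2·1.2} + 4·(-2)·e^{-1·1.2} = 5·0.090718 + (-8)·0.301194 = -1.9560.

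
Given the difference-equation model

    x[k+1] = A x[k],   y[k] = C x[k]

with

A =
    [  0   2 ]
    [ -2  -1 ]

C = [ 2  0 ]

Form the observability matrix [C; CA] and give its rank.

2

CA = [[0, 4]]
Observability matrix O = [C; CA] = [[2, 0], [0, 4]]
det(O) = 2·4 - 0·0 = 8 - 0 = 8 ≠ 0, so rank(O) = 2.
rank(O) = 2 = n, so the pair (A, C) is completely observable.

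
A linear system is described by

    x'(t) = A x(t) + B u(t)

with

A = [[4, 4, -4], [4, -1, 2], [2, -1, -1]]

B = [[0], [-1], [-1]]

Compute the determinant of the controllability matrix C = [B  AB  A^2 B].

36

AB = [[0], [-1], [2]]
A^2B = [[-12], [5], [-1]]
Controllability matrix C = [B  AB  A^2B] = [[0, 0, -12], [-1, -1, 5], [-1, 2, -1]]
Expanding along the first row, det(C) = 0·((-1)·(-1) - 5·2) - 0·((-1)·(-1) - 5·(-1)) + (-12)·((-1)·2 - (-1)·(-1)) = 0·(-9) - 0·6 + (-12)·(-3) = 36
Since det(C) ≠ 0, rank(C) = 3 and the system is completely controllable.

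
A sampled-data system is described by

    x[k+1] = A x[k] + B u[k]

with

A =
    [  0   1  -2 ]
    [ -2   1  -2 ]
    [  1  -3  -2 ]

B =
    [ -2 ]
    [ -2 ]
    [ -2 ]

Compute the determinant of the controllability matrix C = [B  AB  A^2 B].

AB = [[2], [6], [8]]
A^2B = [[-10], [-14], [-32]]
Controllability matrix C = [B  AB  A^2B] = [[-2, 2, -10], [-2, 6, -14], [-2, 8, -32]]
Expanding along the first row, det(C) = (-2)·(6·(-32) - (-14)·8) - 2·((-2)·(-32) - (-14)·(-2)) + (-10)·((-2)·8 - 6·(-2)) = (-2)·(-80) - 2·36 + (-10)·(-4) = 128
Since det(C) ≠ 0, rank(C) = 3 and the system is completely controllable.

128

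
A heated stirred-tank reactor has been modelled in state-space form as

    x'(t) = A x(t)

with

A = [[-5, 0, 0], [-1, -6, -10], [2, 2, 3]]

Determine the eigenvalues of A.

det(sI - A) = s^3 - (tr A)s^2 + (M11 + M22 + M33)s - det A, where Mii is the 2×2 principal minor of A obtained by deleting row i and column i.
tr A = (-5) + (-6) + 3 = -8; M11 = (-6)·3 - (-10)·2 = -18 - (-20) = 2; M22 = (-5)·3 - 0·2 = -15 - 0 = -15; M33 = (-5)·(-6) - 0·(-1) = 30 - 0 = 30; sum of minors = 17.
det A = (-5)·((-6)·3 - (-10)·2) - 0·((-1)·3 - (-10)·2) + 0·((-1)·2 - (-6)·2) = (-5)·2 - 0·17 + 0·10 = -10.
So p(s) = det(sI - A) = s^3 + 8s^2 + 17s + 10.
Rational-root test: any integer root divides 10. Testing small divisors, s = -1 works: p(-1) = -1 + 8 + (-17) + 10 = 0, so (s + 1) is a factor.
Dividing, p(s) = (s + 1)(s^2 + 7s + 10).
Factor s^2 + 7s + 10: two numbers with sum -7 and product 10 are -2 and -5, so s^2 + 7s + 10 = (s + 2)(s + 5).
Hence p(s) = (s + 1) (s + 2) (s + 5), with roots -5, -2, -1.
All eigenvalues have negative real part, so the system is asymptotically stable.

-5, -2, -1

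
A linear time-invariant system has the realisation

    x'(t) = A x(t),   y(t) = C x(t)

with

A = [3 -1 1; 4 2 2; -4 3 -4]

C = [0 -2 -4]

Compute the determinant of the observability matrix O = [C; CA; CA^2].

CA = [[8, -16, 12]]
CA^2 = [[-88, -4, -72]]
Observability matrix O = [C; CA; CA^2] = [[0, -2, -4], [8, -16, 12], [-88, -4, -72]]
Expanding along the first row, det(O) = 0·((-16)·(-72) - 12·(-4)) - (-2)·(8·(-72) - 12·(-88)) + (-4)·(8·(-4) - (-16)·(-88)) = 0·1200 - (-2)·480 + (-4)·(-1440) = 6720
Since det(O) ≠ 0, rank(O) = 3 and the system is completely observable.

6720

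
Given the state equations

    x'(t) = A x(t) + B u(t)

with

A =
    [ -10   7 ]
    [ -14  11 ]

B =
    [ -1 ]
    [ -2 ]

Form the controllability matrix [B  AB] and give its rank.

1

AB = [[-4], [-8]]
Controllability matrix C = [B  AB] = [[-1, -4], [-2, -8]]
Every column of C is a scalar multiple of column 1 = [-1, -2] (multipliers 1, 4), so the columns span a one-dimensional space.
C ≠ 0, hence rank(C) = 1.
rank(C) = 1 < n = 2, so the pair (A, B) is not completely controllable.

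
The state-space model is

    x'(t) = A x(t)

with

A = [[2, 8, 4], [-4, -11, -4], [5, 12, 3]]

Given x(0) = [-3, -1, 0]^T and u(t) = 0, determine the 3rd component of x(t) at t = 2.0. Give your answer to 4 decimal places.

det(sI - A) = s^3 - (tr A)s^2 + (M11 + M22 + M33)s - det A, where Mii is the 2×2 principal minor of A obtained by deleting row i and column i.
tr A = 2 + (-11) + 3 = -6; M11 = (-11)·3 - (-4)·12 = -33 - (-48) = 15; M22 = 2·3 - 4·5 = 6 - 20 = -14; M33 = 2·(-11) - 8·(-4) = -22 - (-32) = 10; sum of minors = 11.
det A = 2·((-11)·3 - (-4)·12) - 8·((-4)·3 - (-4)·5) + 4·((-4)·12 - (-11)·5) = 2·15 - 8·8 + 4·7 = -6.
So p(s) = det(sI - A) = s^3 + 6s^2 + 11s + 6.
Rational-root test: any integer root divides 6. Testing small divisors, s = -1 works: p(-1) = -1 + 6 + (-11) + 6 = 0, so (s + 1) is a factor.
Dividing, p(s) = (s + 1)(s^2 + 5s + 6).
Factor s^2 + 5s + 6: two numbers with sum -5 and product 6 are -2 and -3, so s^2 + 5s + 6 = (s + 2)(s + 3).
Hence p(s) = (s + 1) (s + 2) (s + 3), with roots -3, -2, -1.
The eigenvalues -3, -2, -1 are distinct and real, so A is diagonalisable and x(t) = e^{At} x(0) = V diag(e^{λ_i t}) V^{-1} x(0), where the columns of V are the eigenvectors.
λ = -3: A - (-3)I = [[5, 8, 4], [-4, -8, -4], [5, 12, 6]]. v must be orthogonal to every row; (row 1) × (row 2) = [0, 4, -8], so take v_1 = [0, 1, -2]^T.
λ = -2: A - (-2)I = [[4, 8, 4], [-4, -9, -4], [5, 12, 5]]. v must be orthogonal to every row; (row 1) × (row 2) = [4, 0, -4], so take v_2 = [1, 0, -1]^T.
λ = -1: A - (-1)I = [[3, 8, 4], [-4, -10, -4], [5, 12, 4]]. v must be orthogonal to every row; (row 1) × (row 2) = [8, -4, 2], so take v_3 = [4, -2, 1]^T.
V = [v_1 v_2 v_3] = [[0, 1, 4], [1, 0, -2], [-2, -1, 1]] has det V = -1, so V^{-1} = adj(V)/det V = [[2, 5, 2], [-3, -8, -4], [1, 2, 1]].
Modal coordinates z(0) = V^{-1} x(0): 2·(-3) + 5·(-1) + 2·0 = -11; (-3)·(-3) + (-8)·(-1) + (-4)·0 = 17; 1·(-3) + 2·(-1) + 1·0 = -5; so z(0) = [-11, 17, -5]^T.
x_3(t) = Σ_i (v_i)_3 · z_i(0) · e^{λ_i t} (row 3 of V times the modal terms).
x_3(2.0) = (-2)·(-11)·e^{-3·2.0} + (-1)·17·e^{-2·2.0} + 1·(-5)·e^{-1·2.0} = 22·0.002479 + (-17)·0.018316 + (-5)·0.135335 = -0.9335.

-0.9335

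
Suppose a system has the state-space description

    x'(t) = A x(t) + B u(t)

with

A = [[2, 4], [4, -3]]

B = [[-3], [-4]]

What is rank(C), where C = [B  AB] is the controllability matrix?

AB = [[-22], [0]]
Controllability matrix C = [B  AB] = [[-3, -22], [-4, 0]]
det(C) = (-3)·0 - (-22)·(-4) = 0 - 88 = -88 ≠ 0, so rank(C) = 2.
rank(C) = 2 = n, so the pair (A, B) is completely controllable.

2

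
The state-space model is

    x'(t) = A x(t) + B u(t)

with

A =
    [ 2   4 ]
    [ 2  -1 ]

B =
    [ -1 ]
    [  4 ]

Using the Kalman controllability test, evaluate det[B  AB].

AB = [[14], [-6]]
Controllability matrix C = [B  AB] = [[-1, 14], [4, -6]]
det(C) = (-1)·(-6) - 14·4 = 6 - 56 = -50
Since det(C) ≠ 0, rank(C) = 2 and the system is completely controllable.

-50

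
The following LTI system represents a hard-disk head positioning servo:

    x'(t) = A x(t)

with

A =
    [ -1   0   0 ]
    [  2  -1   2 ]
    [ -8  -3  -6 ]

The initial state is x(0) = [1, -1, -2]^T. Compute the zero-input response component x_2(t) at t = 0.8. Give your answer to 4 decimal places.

det(sI - A) = s^3 - (tr A)s^2 + (M11 + M22 + M33)s - det A, where Mii is the 2×2 principal minor of A obtained by deleting row i and column i.
tr A = (-1) + (-1) + (-6) = -8; M11 = (-1)·(-6) - 2·(-3) = 6 - (-6) = 12; M22 = (-1)·(-6) - 0·(-8) = 6 - 0 = 6; M33 = (-1)·(-1) - 0·2 = 1 - 0 = 1; sum of minors = 19.
det A = (-1)·((-1)·(-6) - 2·(-3)) - 0·(2·(-6) - 2·(-8)) + 0·(2·(-3) - (-1)·(-8)) = (-1)·12 - 0·4 + 0·(-14) = -12.
So p(s) = det(sI - A) = s^3 + 8s^2 + 19s + 12.
Rational-root test: any integer root divides 12. Testing small divisors, s = -1 works: p(-1) = -1 + 8 + (-19) + 12 = 0, so (s + 1) is a factor.
Dividing, p(s) = (s + 1)(s^2 + 7s + 12).
Factor s^2 + 7s + 12: two numbers with sum -7 and product 12 are -3 and -4, so s^2 + 7s + 12 = (s + 3)(s + 4).
Hence p(s) = (s + 1) (s + 3) (s + 4), with roots -4, -3, -1.
The eigenvalues -4, -3, -1 are distinct and real, so A is diagonalisable and x(t) = e^{At} x(0) = V diag(e^{λ_i t}) V^{-1} x(0), where the columns of V are the eigenvectors.
λ = -4: A - (-4)I = [[3, 0, 0], [2, 3, 2], [-8, -3, -2]]. v must be orthogonal to every row; (row 1) × (row 2) = [0, -6, 9], so take v_1 = [0, -2, 3]^T.
λ = -3: A - (-3)I = [[2, 0, 0], [2, 2, 2], [-8, -3, -3]]. v must be orthogonal to every row; (row 1) × (row 2) = [0, -4, 4], so take v_2 = [0, 1, -1]^T.
λ = -1: A - (-1)I = [[0, 0, 0], [2, 0, 2], [-8, -3, -5]]. v must be orthogonal to every row; (row 2) × (row 3) = [6, -6, -6], so take v_3 = [1, -1, -1]^T.
V = [v_1 v_2 v_3] = [[0, 0, 1], [-2, 1, -1], [3, -1, -1]] has det V = -1, so V^{-1} = adj(V)/det V = [[2, 1, 1], [5, 3, 2], [1, 0, 0]].
Modal coordinates z(0) = V^{-1} x(0): 2·1 + 1·(-1) + 1·(-2) = -1; 5·1 + 3·(-1) + 2·(-2) = -2; 1·1 + 0·(-1) + 0·(-2) = 1; so z(0) = [-1, -2, 1]^T.
x_2(t) = Σ_i (v_i)_2 · z_i(0) · e^{λ_i t} (row 2 of V times the modal terms).
x_2(0.8) = (-2)·(-1)·e^{-4·0.8} + 1·(-2)·e^{-3·0.8} + (-1)·1·e^{-1·0.8} = 2·0.040762 + (-2)·0.090718 + (-1)·0.449329 = -0.5492.

-0.5492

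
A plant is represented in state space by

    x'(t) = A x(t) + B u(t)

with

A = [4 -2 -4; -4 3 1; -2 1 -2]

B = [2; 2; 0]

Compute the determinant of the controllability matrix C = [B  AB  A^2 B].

-136

AB = [[4], [-2], [-2]]
A^2B = [[28], [-24], [-6]]
Controllability matrix C = [B  AB  A^2B] = [[2, 4, 28], [2, -2, -24], [0, -2, -6]]
Expanding along the first row, det(C) = 2·((-2)·(-6) - (-24)·(-2)) - 4·(2·(-6) - (-24)·0) + 28·(2·(-2) - (-2)·0) = 2·(-36) - 4·(-12) + 28·(-4) = -136
Since det(C) ≠ 0, rank(C) = 3 and the system is completely controllable.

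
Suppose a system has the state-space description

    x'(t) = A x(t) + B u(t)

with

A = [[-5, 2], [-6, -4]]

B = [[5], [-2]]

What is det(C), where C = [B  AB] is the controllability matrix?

AB = [[-29], [-22]]
Controllability matrix C = [B  AB] = [[5, -29], [-2, -22]]
det(C) = 5·(-22) - (-29)·(-2) = -110 - 58 = -168
Since det(C) ≠ 0, rank(C) = 2 and the system is completely controllable.

-168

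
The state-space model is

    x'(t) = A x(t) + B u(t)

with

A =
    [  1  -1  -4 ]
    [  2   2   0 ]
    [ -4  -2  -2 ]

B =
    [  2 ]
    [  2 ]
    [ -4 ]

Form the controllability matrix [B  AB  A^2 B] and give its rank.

AB = [[16], [8], [-4]]
A^2B = [[24], [48], [-72]]
Controllability matrix C = [B  AB  A^2B] = [[2, 16, 24], [2, 8, 48], [-4, -4, -72]]
det(C) = 2·(8·(-72) - 48·(-4)) - 16·(2·(-72) - 48·(-4)) + 24·(2·(-4) - 8·(-4)) = 2·(-384) - 16·48 + 24·24 = -960 ≠ 0, so rank(C) = 3.
rank(C) = 3 = n, so the pair (A, B) is completely controllable.

3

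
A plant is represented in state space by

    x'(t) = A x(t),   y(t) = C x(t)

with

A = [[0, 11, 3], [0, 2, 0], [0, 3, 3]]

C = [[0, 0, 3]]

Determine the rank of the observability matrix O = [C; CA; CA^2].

CA = [[0, 9, 9]]
CA^2 = [[0, 45, 27]]
Observability matrix O = [C; CA; CA^2] = [[0, 0, 3], [0, 9, 9], [0, 45, 27]]
Column 1 of O is identically zero, so rank(O) ≤ 2.
The 2×2 minor from rows 1, 2, columns 2, 3 is 0·9 - 3·9 = 0 - 27 = -27 ≠ 0, so rank(O) = 2.
rank(O) = 2 < n = 3, so the pair (A, C) is not completely observable.

2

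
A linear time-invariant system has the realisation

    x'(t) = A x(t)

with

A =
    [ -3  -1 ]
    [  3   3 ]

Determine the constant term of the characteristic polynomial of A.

For a 2×2 matrix, det(sI - A) = s^2 - (tr A)s + det A.
tr A = 0, det A = -6.
So p(s) = s^2 - 6.
The constant term is -6.

-6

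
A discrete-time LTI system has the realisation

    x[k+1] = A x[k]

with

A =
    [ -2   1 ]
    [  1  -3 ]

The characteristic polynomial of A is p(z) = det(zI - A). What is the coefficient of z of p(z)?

5

For a 2×2 matrix, det(zI - A) = z^2 - (tr A)z + det A.
tr A = -5, det A = 5.
So p(z) = z^2 + 5z + 5.
The coefficient of z is 5.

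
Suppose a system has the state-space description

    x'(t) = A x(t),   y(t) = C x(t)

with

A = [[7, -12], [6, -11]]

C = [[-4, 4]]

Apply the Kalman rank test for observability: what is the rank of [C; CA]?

CA = [[-4, 4]]
Observability matrix O = [C; CA] = [[-4, 4], [-4, 4]]
Every row of O is a scalar multiple of row 1 = [-4, 4] (multipliers 1, 1), so the rows span a one-dimensional space.
O ≠ 0, hence rank(O) = 1.
rank(O) = 1 < n = 2, so the pair (A, C) is not completely observable.

1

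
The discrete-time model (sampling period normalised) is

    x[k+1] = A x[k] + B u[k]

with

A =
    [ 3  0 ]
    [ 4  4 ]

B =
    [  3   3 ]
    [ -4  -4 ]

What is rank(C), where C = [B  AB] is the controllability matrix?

AB = [[9, 9], [-4, -4]]
Controllability matrix C = [B  AB] = [[3, 3, 9, 9], [-4, -4, -4, -4]]
Take the 2×2 submatrix of C formed by columns 1, 3: [[3, 9], [-4, -4]]. Its determinant is 3·(-4) - 9·(-4) = -12 - (-36) = 24 ≠ 0.
So rank(C) ≥ 2; since C has 2 rows, rank(C) = 2.
rank(C) = 2 = n, so the pair (A, B) is completely controllable.

2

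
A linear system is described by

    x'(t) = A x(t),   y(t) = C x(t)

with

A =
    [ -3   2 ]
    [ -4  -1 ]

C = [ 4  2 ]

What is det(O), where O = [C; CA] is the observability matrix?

CA = [[-20, 6]]
Observability matrix O = [C; CA] = [[4, 2], [-20, 6]]
det(O) = 4·6 - 2·(-20) = 24 - (-40) = 64
Since det(O) ≠ 0, rank(O) = 2 and the system is completely observable.

64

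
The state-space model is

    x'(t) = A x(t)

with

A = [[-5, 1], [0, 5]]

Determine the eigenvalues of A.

-5, 5

det(sI - A) = s^2 - (tr A)s + det A, with tr A = (-5) + 5 = 0 and det A = (-5)·5 - 1·0 = -25 - 0 = -25.
So p(s) = det(sI - A) = s^2 - 25.
Factor s^2 - 25: two numbers with sum 0 and product -25 are 5 and -5, so s^2 - 25 = (s - 5)(s + 5).
Hence p(s) = (s - 5) (s + 5), with roots -5, 5.
At least one eigenvalue has non-negative real part, so the system is not asymptotically stable.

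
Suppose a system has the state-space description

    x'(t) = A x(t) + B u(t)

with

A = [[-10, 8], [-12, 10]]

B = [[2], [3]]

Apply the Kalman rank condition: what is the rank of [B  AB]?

AB = [[4], [6]]
Controllability matrix C = [B  AB] = [[2, 4], [3, 6]]
Every column of C is a scalar multiple of column 1 = [2, 3] (multipliers 1, 2), so the columns span a one-dimensional space.
C ≠ 0, hence rank(C) = 1.
rank(C) = 1 < n = 2, so the pair (A, B) is not completely controllable.

1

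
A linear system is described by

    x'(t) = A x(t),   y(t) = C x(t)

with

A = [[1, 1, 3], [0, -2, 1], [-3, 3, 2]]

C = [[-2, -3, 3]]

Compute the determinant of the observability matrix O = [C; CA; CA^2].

3388

CA = [[-11, 13, -3]]
CA^2 = [[-2, -46, -26]]
Observability matrix O = [C; CA; CA^2] = [[-2, -3, 3], [-11, 13, -3], [-2, -46, -26]]
Expanding along the first row, det(O) = (-2)·(13·(-26) - (-3)·(-46)) - (-3)·((-11)·(-26) - (-3)·(-2)) + 3·((-11)·(-46) - 13·(-2)) = (-2)·(-476) - (-3)·280 + 3·532 = 3388
Since det(O) ≠ 0, rank(O) = 3 and the system is completely observable.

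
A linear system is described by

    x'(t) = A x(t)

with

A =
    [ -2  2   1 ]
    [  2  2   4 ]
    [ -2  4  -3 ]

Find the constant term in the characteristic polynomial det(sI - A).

-52

Expand det(sI - A) for the 3×3 matrix.
p(s) = s^3 + 3s^2 - 22s - 52.
(Check: constant term = det(-A) = (-1)^3 det A = -52; coefficient of s^2 = -tr A = 3.)
The constant term is -52.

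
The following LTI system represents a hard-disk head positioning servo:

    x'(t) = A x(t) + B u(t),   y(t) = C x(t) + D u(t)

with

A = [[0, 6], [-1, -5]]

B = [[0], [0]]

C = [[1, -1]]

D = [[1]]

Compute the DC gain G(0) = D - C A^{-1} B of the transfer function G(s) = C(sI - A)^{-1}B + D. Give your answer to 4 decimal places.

1.0000

G(0) = C(-A)^{-1}B + D = -C A^{-1} B + D.
det A = 6, so A^{-1} = (1/6)·adj(A) = [[-5/6, -1], [1/6, 0]]
A^{-1} B = [0, 0]^T
C A^{-1} B = 0
G(0) = D - C A^{-1} B = 1 - (0) = 1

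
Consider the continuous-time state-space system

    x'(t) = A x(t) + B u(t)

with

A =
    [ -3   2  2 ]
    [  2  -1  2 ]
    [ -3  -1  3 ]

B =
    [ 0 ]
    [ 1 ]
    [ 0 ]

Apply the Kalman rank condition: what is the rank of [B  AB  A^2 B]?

AB = [[2], [-1], [-1]]
A^2B = [[-10], [3], [-8]]
Controllability matrix C = [B  AB  A^2B] = [[0, 2, -10], [1, -1, 3], [0, -1, -8]]
det(C) = 0·((-1)·(-8) - 3·(-1)) - 2·(1·(-8) - 3·0) + (-10)·(1·(-1) - (-1)·0) = 0·11 - 2·(-8) + (-10)·(-1) = 26 ≠ 0, so rank(C) = 3.
rank(C) = 3 = n, so the pair (A, B) is completely controllable.

3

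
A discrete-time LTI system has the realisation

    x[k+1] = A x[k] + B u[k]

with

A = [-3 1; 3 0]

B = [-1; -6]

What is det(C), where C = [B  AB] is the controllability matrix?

AB = [[-3], [-3]]
Controllability matrix C = [B  AB] = [[-1, -3], [-6, -3]]
det(C) = (-1)·(-3) - (-3)·(-6) = 3 - 18 = -15
Since det(C) ≠ 0, rank(C) = 2 and the system is completely controllable.

-15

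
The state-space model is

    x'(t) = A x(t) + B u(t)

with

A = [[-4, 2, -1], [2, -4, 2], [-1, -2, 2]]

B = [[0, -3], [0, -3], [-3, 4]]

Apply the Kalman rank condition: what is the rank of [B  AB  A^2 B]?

AB = [[3, 2], [-6, 14], [-6, 17]]
A^2B = [[-18, 3], [18, -18], [-3, 4]]
Controllability matrix C = [B  AB  A^2B] = [[0, -3, 3, 2, -18, 3], [0, -3, -6, 14, 18, -18], [-3, 4, -6, 17, -3, 4]]
Take the 3×3 submatrix of C formed by columns 1, 2, 3: [[0, -3, 3], [0, -3, -6], [-3, 4, -6]]. Its determinant is 0·((-3)·(-6) - (-6)·4) - (-3)·(0·(-6) - (-6)·(-3)) + 3·(0·4 - (-3)·(-3)) = 0·42 - (-3)·(-18) + 3·(-9) = -81 ≠ 0.
So rank(C) ≥ 3; since C has 3 rows, rank(C) = 3.
rank(C) = 3 = n, so the pair (A, B) is completely controllable.

3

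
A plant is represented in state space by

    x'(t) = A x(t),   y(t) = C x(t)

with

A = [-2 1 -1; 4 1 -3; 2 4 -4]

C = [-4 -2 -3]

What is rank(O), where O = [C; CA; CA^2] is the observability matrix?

3

CA = [[-6, -18, 22]]
CA^2 = [[-16, 64, -28]]
Observability matrix O = [C; CA; CA^2] = [[-4, -2, -3], [-6, -18, 22], [-16, 64, -28]]
det(O) = (-4)·((-18)·(-28) - 22·64) - (-2)·((-6)·(-28) - 22·(-16)) + (-3)·((-6)·64 - (-18)·(-16)) = (-4)·(-904) - (-2)·520 + (-3)·(-672) = 6672 ≠ 0, so rank(O) = 3.
rank(O) = 3 = n, so the pair (A, C) is completely observable.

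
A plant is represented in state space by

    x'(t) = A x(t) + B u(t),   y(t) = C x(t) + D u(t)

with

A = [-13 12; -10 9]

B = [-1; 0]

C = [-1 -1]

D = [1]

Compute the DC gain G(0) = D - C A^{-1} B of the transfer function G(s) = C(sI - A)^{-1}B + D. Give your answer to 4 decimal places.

-5.3333

G(0) = C(-A)^{-1}B + D = -C A^{-1} B + D.
det A = 3, so A^{-1} = (1/3)·adj(A) = [[3, -4], [10/3, -13/3]]
A^{-1} B = [-3, -10/3]^T
C A^{-1} B = 19/3
G(0) = D - C A^{-1} B = 1 - (19/3) = -16/3 ≈ -5.3333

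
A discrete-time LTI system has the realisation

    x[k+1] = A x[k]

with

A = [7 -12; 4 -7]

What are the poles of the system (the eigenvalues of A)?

det(zI - A) = z^2 - (tr A)z + det A, with tr A = 7 + (-7) = 0 and det A = 7·(-7) - (-12)·4 = -49 - (-48) = -1.
So p(z) = det(zI - A) = z^2 - 1.
Factor z^2 - 1: two numbers with sum 0 and product -1 are 1 and -1, so z^2 - 1 = (z - 1)(z + 1).
Hence p(z) = (z - 1) (z + 1), with roots -1, 1.

-1, 1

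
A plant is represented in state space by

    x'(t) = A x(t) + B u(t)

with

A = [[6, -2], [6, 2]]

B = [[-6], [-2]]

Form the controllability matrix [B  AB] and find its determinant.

176

AB = [[-32], [-40]]
Controllability matrix C = [B  AB] = [[-6, -32], [-2, -40]]
det(C) = (-6)·(-40) - (-32)·(-2) = 240 - 64 = 176
Since det(C) ≠ 0, rank(C) = 2 and the system is completely controllable.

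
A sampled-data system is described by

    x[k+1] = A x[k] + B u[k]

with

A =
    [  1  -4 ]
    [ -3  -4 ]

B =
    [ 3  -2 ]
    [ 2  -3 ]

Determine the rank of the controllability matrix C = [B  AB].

2

AB = [[-5, 10], [-17, 18]]
Controllability matrix C = [B  AB] = [[3, -2, -5, 10], [2, -3, -17, 18]]
Take the 2×2 submatrix of C formed by columns 1, 2: [[3, -2], [2, -3]]. Its determinant is 3·(-3) - (-2)·2 = -9 - (-4) = -5 ≠ 0.
So rank(C) ≥ 2; since C has 2 rows, rank(C) = 2.
rank(C) = 2 = n, so the pair (A, B) is completely controllable.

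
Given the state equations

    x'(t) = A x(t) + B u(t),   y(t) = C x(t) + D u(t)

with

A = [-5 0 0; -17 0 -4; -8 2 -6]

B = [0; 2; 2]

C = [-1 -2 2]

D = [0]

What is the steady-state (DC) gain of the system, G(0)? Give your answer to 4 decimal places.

G(0) = C(-A)^{-1}B + D = -C A^{-1} B + D.
det A = -40, so A^{-1} = (1/-40)·adj(A) = [[-1/5, 0, 0], [7/4, -3/4, 1/2], [17/20, -1/4, 0]]
A^{-1} B = [0, -1/2, -1/2]^T
C A^{-1} B = 0
G(0) = D - C A^{-1} B = 0 - (0) = 0

0.0000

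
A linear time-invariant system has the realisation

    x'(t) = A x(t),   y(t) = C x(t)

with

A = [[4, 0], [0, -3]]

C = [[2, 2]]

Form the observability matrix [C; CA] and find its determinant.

-28

CA = [[8, -6]]
Observability matrix O = [C; CA] = [[2, 2], [8, -6]]
det(O) = 2·(-6) - 2·8 = -12 - 16 = -28
Since det(O) ≠ 0, rank(O) = 2 and the system is completely observable.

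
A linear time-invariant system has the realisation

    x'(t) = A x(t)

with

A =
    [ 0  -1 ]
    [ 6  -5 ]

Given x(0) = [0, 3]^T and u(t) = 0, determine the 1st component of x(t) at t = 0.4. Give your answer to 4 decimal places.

-0.4444

det(sI - A) = s^2 - (tr A)s + det A, with tr A = 0 + (-5) = -5 and det A = 0·(-5) - (-1)·6 = 0 - (-6) = 6.
So p(s) = det(sI - A) = s^2 + 5s + 6.
Factor s^2 + 5s + 6: two numbers with sum -5 and product 6 are -2 and -3, so s^2 + 5s + 6 = (s + 2)(s + 3).
Hence p(s) = (s + 2) (s + 3), with roots -3, -2.
The eigenvalues -3, -2 are distinct and real, so A is diagonalisable and x(t) = e^{At} x(0) = V diag(e^{λ_i t}) V^{-1} x(0), where the columns of V are the eigenvectors.
λ = -3: A - (-3)I = [[3, -1], [6, -2]]. Row 1 gives 3·v1 + (-1)·v2 = 0, so take v_1 = [1, 3]^T.
λ = -2: A - (-2)I = [[2, -1], [6, -3]]. Row 1 gives 2·v1 + (-1)·v2 = 0, so take v_2 = [1, 2]^T.
V = [v_1 v_2] = [[1, 1], [3, 2]] has det V = -1, so V^{-1} = adj(V)/det V = [[-2, 1], [3, -1]].
Modal coordinates z(0) = V^{-1} x(0): (-2)·0 + 1·3 = 3; 3·0 + (-1)·3 = -3; so z(0) = [3, -3]^T.
x_1(t) = Σ_i (v_i)_1 · z_i(0) · e^{λ_i t} (row 1 of V times the modal terms).
x_1(0.4) = 1·3·e^{-3·0.4} + 1·(-3)·e^{-2·0.4} = 3·0.301194 + (-3)·0.449329 = -0.4444.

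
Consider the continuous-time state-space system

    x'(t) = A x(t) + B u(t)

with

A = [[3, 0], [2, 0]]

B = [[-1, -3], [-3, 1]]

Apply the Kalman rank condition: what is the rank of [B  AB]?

2

AB = [[-3, -9], [-2, -6]]
Controllability matrix C = [B  AB] = [[-1, -3, -3, -9], [-3, 1, -2, -6]]
Take the 2×2 submatrix of C formed by columns 1, 2: [[-1, -3], [-3, 1]]. Its determinant is (-1)·1 - (-3)·(-3) = -1 - 9 = -10 ≠ 0.
So rank(C) ≥ 2; since C has 2 rows, rank(C) = 2.
rank(C) = 2 = n, so the pair (A, B) is completely controllable.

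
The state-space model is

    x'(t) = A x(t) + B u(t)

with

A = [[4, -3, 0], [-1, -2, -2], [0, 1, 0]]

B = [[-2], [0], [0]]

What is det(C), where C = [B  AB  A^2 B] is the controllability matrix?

AB = [[-8], [2], [0]]
A^2B = [[-38], [4], [2]]
Controllability matrix C = [B  AB  A^2B] = [[-2, -8, -38], [0, 2, 4], [0, 0, 2]]
Expanding along the first row, det(C) = (-2)·(2·2 - 4·0) - (-8)·(0·2 - 4·0) + (-38)·(0·0 - 2·0) = (-2)·4 - (-8)·0 + (-38)·0 = -8
Since det(C) ≠ 0, rank(C) = 3 and the system is completely controllable.

-8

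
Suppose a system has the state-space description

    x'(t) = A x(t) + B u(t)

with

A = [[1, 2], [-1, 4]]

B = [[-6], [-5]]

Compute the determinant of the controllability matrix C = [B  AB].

4

AB = [[-16], [-14]]
Controllability matrix C = [B  AB] = [[-6, -16], [-5, -14]]
det(C) = (-6)·(-14) - (-16)·(-5) = 84 - 80 = 4
Since det(C) ≠ 0, rank(C) = 2 and the system is completely controllable.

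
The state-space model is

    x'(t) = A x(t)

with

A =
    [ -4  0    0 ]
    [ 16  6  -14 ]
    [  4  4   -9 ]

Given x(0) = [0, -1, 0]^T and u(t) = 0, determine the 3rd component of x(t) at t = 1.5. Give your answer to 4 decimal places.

-0.6934

det(sI - A) = s^3 - (tr A)s^2 + (M11 + M22 + M33)s - det A, where Mii is the 2×2 principal minor of A obtained by deleting row i and column i.
tr A = (-4) + 6 + (-9) = -7; M11 = 6·(-9) - (-14)·4 = -54 - (-56) = 2; M22 = (-4)·(-9) - 0·4 = 36 - 0 = 36; M33 = (-4)·6 - 0·16 = -24 - 0 = -24; sum of minors = 14.
det A = (-4)·(6·(-9) - (-14)·4) - 0·(16·(-9) - (-14)·4) + 0·(16·4 - 6·4) = (-4)·2 - 0·(-88) + 0·40 = -8.
So p(s) = det(sI - A) = s^3 + 7s^2 + 14s + 8.
Rational-root test: any integer root divides 8. Testing small divisors, s = -1 works: p(-1) = -1 + 7 + (-14) + 8 = 0, so (s + 1) is a factor.
Dividing, p(s) = (s + 1)(s^2 + 6s + 8).
Factor s^2 + 6s + 8: two numbers with sum -6 and product 8 are -2 and -4, so s^2 + 6s + 8 = (s + 2)(s + 4).
Hence p(s) = (s + 1) (s + 2) (s + 4), with roots -4, -2, -1.
The eigenvalues -4, -2, -1 are distinct and real, so A is diagonalisable and x(t) = e^{At} x(0) = V diag(e^{λ_i t}) V^{-1} x(0), where the columns of V are the eigenvectors.
λ = -4: A - (-4)I = [[0, 0, 0], [16, 10, -14], [4, 4, -5]]. v must be orthogonal to every row; (row 2) × (row 3) = [6, 24, 24], so take v_1 = [1, 4, 4]^T.
λ = -2: A - (-2)I = [[-2, 0, 0], [16, 8, -14], [4, 4, -7]]. v must be orthogonal to every row; (row 1) × (row 2) = [0, -28, -16], so take v_2 = [0, 7, 4]^T.
λ = -1: A - (-1)I = [[-3, 0, 0], [16, 7, -14], [4, 4, -8]]. v must be orthogonal to every row; (row 1) × (row 2) = [0, -42, -21], so take v_3 = [0, -2, -1]^T.
V = [v_1 v_2 v_3] = [[1, 0, 0], [4, 7, -2], [4, 4, -1]] has det V = 1, so V^{-1} = adj(V)/det V = [[1, 0, 0], [-4, -1, 2], [-12, -4, 7]].
Modal coordinates z(0) = V^{-1} x(0): 1·0 + 0·(-1) + 0·0 = 0; (-4)·0 + (-1)·(-1) + 2·0 = 1; (-12)·0 + (-4)·(-1) + 7·0 = 4; so z(0) = [0, 1, 4]^T.
x_3(t) = Σ_i (v_i)_3 · z_i(0) · e^{λ_i t} (row 3 of V times the modal terms).
x_3(1.5) = 4·0·e^{-4·1.5} + 4·1·e^{-2·1.5} + (-1)·4·e^{-1·1.5} = 0·0.002479 + 4·0.049787 + (-4)·0.223130 = -0.6934.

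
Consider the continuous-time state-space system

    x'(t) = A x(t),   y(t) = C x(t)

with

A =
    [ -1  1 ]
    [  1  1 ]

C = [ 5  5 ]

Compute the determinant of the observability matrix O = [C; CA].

50

CA = [[0, 10]]
Observability matrix O = [C; CA] = [[5, 5], [0, 10]]
det(O) = 5·10 - 5·0 = 50 - 0 = 50
Since det(O) ≠ 0, rank(O) = 2 and the system is completely observable.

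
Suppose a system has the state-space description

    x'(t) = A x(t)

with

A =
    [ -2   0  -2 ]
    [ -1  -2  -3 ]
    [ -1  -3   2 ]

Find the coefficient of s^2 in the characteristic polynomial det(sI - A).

Expand det(sI - A) for the 3×3 matrix.
p(s) = s^3 + 2s^2 - 15s - 24.
(Check: constant term = det(-A) = (-1)^3 det A = -24; coefficient of s^2 = -tr A = 2.)
The coefficient of s^2 is 2.

2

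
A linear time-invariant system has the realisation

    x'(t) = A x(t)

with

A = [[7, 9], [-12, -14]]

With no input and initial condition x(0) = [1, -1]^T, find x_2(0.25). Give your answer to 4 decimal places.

det(sI - A) = s^2 - (tr A)s + det A, with tr A = 7 + (-14) = -7 and det A = 7·(-14) - 9·(-12) = -98 - (-108) = 10.
So p(s) = det(sI - A) = s^2 + 7s + 10.
Factor s^2 + 7s + 10: two numbers with sum -7 and product 10 are -2 and -5, so s^2 + 7s + 10 = (s + 2)(s + 5).
Hence p(s) = (s + 2) (s + 5), with roots -5, -2.
The eigenvalues -5, -2 are distinct and real, so A is diagonalisable and x(t) = e^{At} x(0) = V diag(e^{λ_i t}) V^{-1} x(0), where the columns of V are the eigenvectors.
λ = -5: A - (-5)I = [[12, 9], [-12, -9]]. Row 1 gives 12·v1 + 9·v2 = 0, so take v_1 = [3, -4]^T.
λ = -2: A - (-2)I = [[9, 9], [-12, -12]]. Row 1 gives 9·v1 + 9·v2 = 0, so take v_2 = [1, -1]^T.
V = [v_1 v_2] = [[3, 1], [-4, -1]] has det V = 1, so V^{-1} = adj(V)/det V = [[-1, -1], [4, 3]].
Modal coordinates z(0) = V^{-1} x(0): (-1)·1 + (-1)·(-1) = 0; 4·1 + 3·(-1) = 1; so z(0) = [0, 1]^T.
x_2(t) = Σ_i (v_i)_2 · z_i(0) · e^{λ_i t} (row 2 of V times the modal terms).
x_2(0.25) = (-4)·0·e^{-5·0.25} + (-1)·1·e^{-2·0.25} = 0·0.286505 + (-1)·0.606531 = -0.6065.

-0.6065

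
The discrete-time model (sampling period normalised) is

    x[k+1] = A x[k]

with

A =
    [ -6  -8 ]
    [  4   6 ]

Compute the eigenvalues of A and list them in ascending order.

det(zI - A) = z^2 - (tr A)z + det A, with tr A = (-6) + 6 = 0 and det A = (-6)·6 - (-8)·4 = -36 - (-32) = -4.
So p(z) = det(zI - A) = z^2 - 4.
Factor z^2 - 4: two numbers with sum 0 and product -4 are 2 and -2, so z^2 - 4 = (z - 2)(z + 2).
Hence p(z) = (z - 2) (z + 2), with roots -2, 2.

-2, 2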